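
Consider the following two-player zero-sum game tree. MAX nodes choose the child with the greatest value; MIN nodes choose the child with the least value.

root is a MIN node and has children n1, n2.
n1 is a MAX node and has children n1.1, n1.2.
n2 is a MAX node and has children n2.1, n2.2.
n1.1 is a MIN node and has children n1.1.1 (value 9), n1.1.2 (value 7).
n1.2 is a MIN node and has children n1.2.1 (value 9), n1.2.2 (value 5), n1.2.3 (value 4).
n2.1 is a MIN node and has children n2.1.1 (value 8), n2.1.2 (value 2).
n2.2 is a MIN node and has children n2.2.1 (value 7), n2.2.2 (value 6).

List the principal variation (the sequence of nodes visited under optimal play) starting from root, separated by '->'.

root -> n2 -> n2.2 -> n2.2.2

n1.1 (MIN): min(9, 7) = 7
n1.2 (MIN): min(9, 5, 4) = 4
n1 (MAX): max(7, 4) = 7
n2.1 (MIN): min(8, 2) = 2
n2.2 (MIN): min(7, 6) = 6
n2 (MAX): max(2, 6) = 6
root (MIN): min(7, 6) = 6
At root, MIN picks n2 (lowest: 6).
At n2, MAX picks n2.2 (highest: 6).
At n2.2, MIN picks n2.2.2 (lowest: 6).
Terminal value 6.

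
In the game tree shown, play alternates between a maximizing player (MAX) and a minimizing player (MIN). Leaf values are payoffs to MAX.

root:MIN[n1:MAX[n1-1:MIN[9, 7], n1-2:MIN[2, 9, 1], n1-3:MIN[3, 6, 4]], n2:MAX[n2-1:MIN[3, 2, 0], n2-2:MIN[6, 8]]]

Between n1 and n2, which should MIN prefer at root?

n2

n1-1 (MIN): min(9, 7) = 7
n1-2 (MIN): min(2, 9, 1) = 1
n1-3 (MIN): min(3, 6, 4) = 3
n1 (MAX): max(7, 1, 3) = 7
n2-1 (MIN): min(3, 2, 0) = 0
n2-2 (MIN): min(6, 8) = 6
n2 (MAX): max(0, 6) = 6
MIN prefers the lower value; n1=7, n2=6. n2 is better since 6 < 7.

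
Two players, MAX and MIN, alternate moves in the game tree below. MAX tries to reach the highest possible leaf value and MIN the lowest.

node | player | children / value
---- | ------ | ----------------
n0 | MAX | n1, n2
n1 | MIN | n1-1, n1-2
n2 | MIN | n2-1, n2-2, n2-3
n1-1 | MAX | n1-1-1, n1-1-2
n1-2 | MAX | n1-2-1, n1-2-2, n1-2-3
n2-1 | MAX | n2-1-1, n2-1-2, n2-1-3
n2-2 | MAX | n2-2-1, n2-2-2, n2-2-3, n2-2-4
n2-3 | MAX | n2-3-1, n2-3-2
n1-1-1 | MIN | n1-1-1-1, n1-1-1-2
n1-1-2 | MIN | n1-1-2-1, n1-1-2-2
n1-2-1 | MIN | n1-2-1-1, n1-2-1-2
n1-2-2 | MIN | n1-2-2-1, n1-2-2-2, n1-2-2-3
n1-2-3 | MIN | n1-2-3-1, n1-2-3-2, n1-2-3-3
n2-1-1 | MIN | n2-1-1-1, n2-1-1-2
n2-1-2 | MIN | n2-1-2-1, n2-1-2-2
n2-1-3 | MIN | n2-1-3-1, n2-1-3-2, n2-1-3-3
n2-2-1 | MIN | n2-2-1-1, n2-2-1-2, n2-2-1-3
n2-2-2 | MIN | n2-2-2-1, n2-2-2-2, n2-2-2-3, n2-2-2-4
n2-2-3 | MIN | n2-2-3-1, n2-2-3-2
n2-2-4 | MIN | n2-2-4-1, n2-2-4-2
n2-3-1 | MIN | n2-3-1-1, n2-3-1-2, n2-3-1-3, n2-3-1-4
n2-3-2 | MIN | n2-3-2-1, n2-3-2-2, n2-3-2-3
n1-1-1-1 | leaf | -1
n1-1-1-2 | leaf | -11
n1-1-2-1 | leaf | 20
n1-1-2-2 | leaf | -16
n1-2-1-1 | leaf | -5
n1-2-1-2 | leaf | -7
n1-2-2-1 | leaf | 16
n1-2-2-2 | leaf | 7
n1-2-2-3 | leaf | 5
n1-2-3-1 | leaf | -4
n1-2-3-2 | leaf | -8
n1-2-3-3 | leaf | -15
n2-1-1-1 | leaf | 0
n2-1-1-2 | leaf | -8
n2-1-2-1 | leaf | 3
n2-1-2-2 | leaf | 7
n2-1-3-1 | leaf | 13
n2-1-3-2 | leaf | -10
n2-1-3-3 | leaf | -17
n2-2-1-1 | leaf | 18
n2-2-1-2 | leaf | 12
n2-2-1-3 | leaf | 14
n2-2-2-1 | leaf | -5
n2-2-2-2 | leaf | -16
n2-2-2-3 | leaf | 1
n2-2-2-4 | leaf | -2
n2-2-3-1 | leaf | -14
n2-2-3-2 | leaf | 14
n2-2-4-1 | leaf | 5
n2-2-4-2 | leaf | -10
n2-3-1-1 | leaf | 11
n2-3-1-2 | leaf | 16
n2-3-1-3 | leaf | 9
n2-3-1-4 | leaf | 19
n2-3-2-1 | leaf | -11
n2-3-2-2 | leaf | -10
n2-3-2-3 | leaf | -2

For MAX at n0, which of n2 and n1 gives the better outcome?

n2

n2-1-1 (MIN): min(0, -8) = -8
n2-1-2 (MIN): min(3, 7) = 3
n2-1-3 (MIN): min(13, -10, -17) = -17
n2-1 (MAX): max(-8, 3, -17) = 3
n2-2-1 (MIN): min(18, 12, 14) = 12
n2-2-2 (MIN): min(-5, -16, 1, -2) = -16
n2-2-3 (MIN): min(-14, 14) = -14
n2-2-4 (MIN): min(5, -10) = -10
n2-2 (MAX): max(12, -16, -14, -10) = 12
n2-3-1 (MIN): min(11, 16, 9, 19) = 9
n2-3-2 (MIN): min(-11, -10, -2) = -11
n2-3 (MAX): max(9, -11) = 9
n2 (MIN): min(3, 12, 9) = 3
n1-1-1 (MIN): min(-1, -11) = -11
n1-1-2 (MIN): min(20, -16) = -16
n1-1 (MAX): max(-11, -16) = -11
n1-2-1 (MIN): min(-5, -7) = -7
n1-2-2 (MIN): min(16, 7, 5) = 5
n1-2-3 (MIN): min(-4, -8, -15) = -15
n1-2 (MAX): max(-7, 5, -15) = 5
n1 (MIN): min(-11, 5) = -11
MAX prefers the higher value; n2=3, n1=-11. n2 is better since 3 > -11.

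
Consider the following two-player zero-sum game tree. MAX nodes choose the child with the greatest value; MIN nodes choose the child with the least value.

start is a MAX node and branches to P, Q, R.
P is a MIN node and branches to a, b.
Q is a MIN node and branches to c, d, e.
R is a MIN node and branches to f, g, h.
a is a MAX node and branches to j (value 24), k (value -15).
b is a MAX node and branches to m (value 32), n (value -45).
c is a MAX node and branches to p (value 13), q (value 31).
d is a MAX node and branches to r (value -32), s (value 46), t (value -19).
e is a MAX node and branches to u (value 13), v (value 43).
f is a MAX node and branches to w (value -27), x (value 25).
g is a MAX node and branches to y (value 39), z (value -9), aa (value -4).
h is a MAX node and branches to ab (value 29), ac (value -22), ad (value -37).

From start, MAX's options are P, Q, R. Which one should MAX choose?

Q

a (MAX): max(24, -15) = 24
b (MAX): max(32, -45) = 32
P (MIN): min(24, 32) = 24
c (MAX): max(13, 31) = 31
d (MAX): max(-32, 46, -19) = 46
e (MAX): max(13, 43) = 43
Q (MIN): min(31, 46, 43) = 31
f (MAX): max(-27, 25) = 25
g (MAX): max(39, -9, -4) = 39
h (MAX): max(29, -22, -37) = 29
R (MIN): min(25, 39, 29) = 25
start (MAX): max(24, 31, 25) = 31
MAX at start wants the highest of {P=24, Q=31, R=25}, so chooses Q.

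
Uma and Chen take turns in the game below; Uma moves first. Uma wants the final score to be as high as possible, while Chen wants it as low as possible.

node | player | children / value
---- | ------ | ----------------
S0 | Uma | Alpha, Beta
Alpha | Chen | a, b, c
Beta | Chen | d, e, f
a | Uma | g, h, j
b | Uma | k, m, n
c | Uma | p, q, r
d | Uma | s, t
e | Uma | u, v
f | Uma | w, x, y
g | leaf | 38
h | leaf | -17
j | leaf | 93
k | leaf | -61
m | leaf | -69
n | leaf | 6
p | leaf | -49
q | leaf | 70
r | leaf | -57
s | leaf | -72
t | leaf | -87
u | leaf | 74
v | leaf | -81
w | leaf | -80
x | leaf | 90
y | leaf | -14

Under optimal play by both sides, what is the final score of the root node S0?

a (Uma): max(38, -17, 93) = 93
b (Uma): max(-61, -69, 6) = 6
c (Uma): max(-49, 70, -57) = 70
Alpha (Chen): min(93, 6, 70) = 6
d (Uma): max(-72, -87) = -72
e (Uma): max(74, -81) = 74
f (Uma): max(-80, 90, -14) = 90
Beta (Chen): min(-72, 74, 90) = -72
S0 (Uma): max(6, -72) = 6

6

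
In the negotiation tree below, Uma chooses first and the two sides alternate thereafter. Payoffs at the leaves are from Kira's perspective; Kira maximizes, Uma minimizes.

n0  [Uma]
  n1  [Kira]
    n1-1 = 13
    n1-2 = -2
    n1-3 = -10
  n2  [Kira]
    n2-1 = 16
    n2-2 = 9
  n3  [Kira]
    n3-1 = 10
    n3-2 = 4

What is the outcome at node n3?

n3 (Kira): max(10, 4) = 10

10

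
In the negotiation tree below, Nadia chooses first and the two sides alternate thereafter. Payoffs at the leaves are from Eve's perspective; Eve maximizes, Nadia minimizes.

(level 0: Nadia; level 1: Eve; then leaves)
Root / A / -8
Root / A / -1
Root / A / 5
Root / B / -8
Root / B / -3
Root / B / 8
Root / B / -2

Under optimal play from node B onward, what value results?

8

B (Eve): max(-8, -3, 8, -2) = 8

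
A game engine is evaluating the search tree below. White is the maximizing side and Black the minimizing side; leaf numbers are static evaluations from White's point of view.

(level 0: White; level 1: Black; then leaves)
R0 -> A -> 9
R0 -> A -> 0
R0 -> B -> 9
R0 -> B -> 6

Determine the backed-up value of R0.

6

A (Black): min(9, 0) = 0
B (Black): min(9, 6) = 6
R0 (White): max(0, 6) = 6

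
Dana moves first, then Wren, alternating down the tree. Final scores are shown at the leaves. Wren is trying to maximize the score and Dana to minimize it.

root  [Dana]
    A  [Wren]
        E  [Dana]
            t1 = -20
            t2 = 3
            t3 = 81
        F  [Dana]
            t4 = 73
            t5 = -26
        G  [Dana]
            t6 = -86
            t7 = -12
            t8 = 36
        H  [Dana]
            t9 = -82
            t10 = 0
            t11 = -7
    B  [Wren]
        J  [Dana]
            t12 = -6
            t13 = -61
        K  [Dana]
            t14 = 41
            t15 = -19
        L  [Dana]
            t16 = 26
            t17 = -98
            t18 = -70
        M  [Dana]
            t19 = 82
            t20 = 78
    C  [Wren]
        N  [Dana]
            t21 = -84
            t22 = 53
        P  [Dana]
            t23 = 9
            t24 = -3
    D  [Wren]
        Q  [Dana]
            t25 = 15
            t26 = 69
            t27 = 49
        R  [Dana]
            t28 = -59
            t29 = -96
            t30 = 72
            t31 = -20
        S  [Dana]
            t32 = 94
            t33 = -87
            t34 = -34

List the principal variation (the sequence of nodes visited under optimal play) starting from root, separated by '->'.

E (Dana): min(-20, 3, 81) = -20
F (Dana): min(73, -26) = -26
G (Dana): min(-86, -12, 36) = -86
H (Dana): min(-82, 0, -7) = -82
A (Wren): max(-20, -26, -86, -82) = -20
J (Dana): min(-6, -61) = -61
K (Dana): min(41, -19) = -19
L (Dana): min(26, -98, -70) = -98
M (Dana): min(82, 78) = 78
B (Wren): max(-61, -19, -98, 78) = 78
N (Dana): min(-84, 53) = -84
P (Dana): min(9, -3) = -3
C (Wren): max(-84, -3) = -3
Q (Dana): min(15, 69, 49) = 15
R (Dana): min(-59, -96, 72, -20) = -96
S (Dana): min(94, -87, -34) = -87
D (Wren): max(15, -96, -87) = 15
root (Dana): min(-20, 78, -3, 15) = -20
At root, Dana picks A (lowest: -20).
At A, Wren picks E (highest: -20).
At E, Dana picks t1 (lowest: -20).
Terminal value -20.

root -> A -> E -> t1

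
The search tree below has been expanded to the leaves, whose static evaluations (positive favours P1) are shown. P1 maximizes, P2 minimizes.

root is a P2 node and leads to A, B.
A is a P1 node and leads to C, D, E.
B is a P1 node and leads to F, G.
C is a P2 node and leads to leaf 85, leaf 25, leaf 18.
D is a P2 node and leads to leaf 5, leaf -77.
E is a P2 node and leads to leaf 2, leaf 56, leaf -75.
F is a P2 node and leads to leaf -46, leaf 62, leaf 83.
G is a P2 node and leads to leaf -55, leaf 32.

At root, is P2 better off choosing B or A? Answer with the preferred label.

F (P2): min(-46, 62, 83) = -46
G (P2): min(-55, 32) = -55
B (P1): max(-46, -55) = -46
C (P2): min(85, 25, 18) = 18
D (P2): min(5, -77) = -77
E (P2): min(2, 56, -75) = -75
A (P1): max(18, -77, -75) = 18
P2 prefers the lower value; B=-46, A=18. B is better since -46 < 18.

B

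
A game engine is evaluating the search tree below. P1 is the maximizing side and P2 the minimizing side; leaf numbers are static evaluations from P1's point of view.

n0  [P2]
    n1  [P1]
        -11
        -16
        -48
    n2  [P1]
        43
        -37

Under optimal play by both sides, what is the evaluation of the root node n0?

n1 (P1): max(-11, -16, -48) = -11
n2 (P1): max(43, -37) = 43
n0 (P2): min(-11, 43) = -11

-11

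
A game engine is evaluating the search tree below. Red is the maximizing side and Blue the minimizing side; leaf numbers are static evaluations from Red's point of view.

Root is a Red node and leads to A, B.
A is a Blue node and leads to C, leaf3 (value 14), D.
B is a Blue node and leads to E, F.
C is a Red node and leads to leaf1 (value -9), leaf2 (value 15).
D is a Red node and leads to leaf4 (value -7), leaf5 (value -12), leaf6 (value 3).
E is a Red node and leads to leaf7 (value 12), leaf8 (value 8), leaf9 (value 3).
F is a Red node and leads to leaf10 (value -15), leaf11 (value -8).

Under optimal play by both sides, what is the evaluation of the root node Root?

3

C (Red): max(-9, 15) = 15
D (Red): max(-7, -12, 3) = 3
A (Blue): min(15, 14, 3) = 3
E (Red): max(12, 8, 3) = 12
F (Red): max(-15, -8) = -8
B (Blue): min(12, -8) = -8
Root (Red): max(3, -8) = 3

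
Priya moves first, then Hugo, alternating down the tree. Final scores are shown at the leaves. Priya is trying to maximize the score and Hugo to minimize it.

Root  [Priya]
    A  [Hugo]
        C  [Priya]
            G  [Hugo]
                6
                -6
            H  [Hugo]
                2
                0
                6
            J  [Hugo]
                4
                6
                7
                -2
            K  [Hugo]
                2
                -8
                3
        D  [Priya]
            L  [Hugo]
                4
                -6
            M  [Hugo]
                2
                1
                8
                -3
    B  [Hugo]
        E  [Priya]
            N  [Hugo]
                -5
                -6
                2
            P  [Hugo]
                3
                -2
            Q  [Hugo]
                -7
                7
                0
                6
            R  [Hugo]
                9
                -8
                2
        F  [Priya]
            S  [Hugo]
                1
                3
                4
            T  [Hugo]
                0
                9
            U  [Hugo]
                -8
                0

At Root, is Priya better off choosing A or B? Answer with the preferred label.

G (Hugo): min(6, -6) = -6
H (Hugo): min(2, 0, 6) = 0
J (Hugo): min(4, 6, 7, -2) = -2
K (Hugo): min(2, -8, 3) = -8
C (Priya): max(-6, 0, -2, -8) = 0
L (Hugo): min(4, -6) = -6
M (Hugo): min(2, 1, 8, -3) = -3
D (Priya): max(-6, -3) = -3
A (Hugo): min(0, -3) = -3
N (Hugo): min(-5, -6, 2) = -6
P (Hugo): min(3, -2) = -2
Q (Hugo): min(-7, 7, 0, 6) = -7
R (Hugo): min(9, -8, 2) = -8
E (Priya): max(-6, -2, -7, -8) = -2
S (Hugo): min(1, 3, 4) = 1
T (Hugo): min(0, 9) = 0
U (Hugo): min(-8, 0) = -8
F (Priya): max(1, 0, -8) = 1
B (Hugo): min(-2, 1) = -2
Priya prefers the higher value; A=-3, B=-2. B is better since -2 > -3.

B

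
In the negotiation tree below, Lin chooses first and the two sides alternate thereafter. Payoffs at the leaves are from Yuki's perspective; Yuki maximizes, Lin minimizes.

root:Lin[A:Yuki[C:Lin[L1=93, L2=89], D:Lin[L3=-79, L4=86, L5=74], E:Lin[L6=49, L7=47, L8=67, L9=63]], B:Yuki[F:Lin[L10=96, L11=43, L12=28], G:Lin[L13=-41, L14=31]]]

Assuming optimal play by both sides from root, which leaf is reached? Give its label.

L12

C (Lin): min(93, 89) = 89
D (Lin): min(-79, 86, 74) = -79
E (Lin): min(49, 47, 67, 63) = 47
A (Yuki): max(89, -79, 47) = 89
F (Lin): min(96, 43, 28) = 28
G (Lin): min(-41, 31) = -41
B (Yuki): max(28, -41) = 28
root (Lin): min(89, 28) = 28
At root, Lin picks B (lowest: 28).
At B, Yuki picks F (highest: 28).
At F, Lin picks L12 (lowest: 28).
Terminal value 28.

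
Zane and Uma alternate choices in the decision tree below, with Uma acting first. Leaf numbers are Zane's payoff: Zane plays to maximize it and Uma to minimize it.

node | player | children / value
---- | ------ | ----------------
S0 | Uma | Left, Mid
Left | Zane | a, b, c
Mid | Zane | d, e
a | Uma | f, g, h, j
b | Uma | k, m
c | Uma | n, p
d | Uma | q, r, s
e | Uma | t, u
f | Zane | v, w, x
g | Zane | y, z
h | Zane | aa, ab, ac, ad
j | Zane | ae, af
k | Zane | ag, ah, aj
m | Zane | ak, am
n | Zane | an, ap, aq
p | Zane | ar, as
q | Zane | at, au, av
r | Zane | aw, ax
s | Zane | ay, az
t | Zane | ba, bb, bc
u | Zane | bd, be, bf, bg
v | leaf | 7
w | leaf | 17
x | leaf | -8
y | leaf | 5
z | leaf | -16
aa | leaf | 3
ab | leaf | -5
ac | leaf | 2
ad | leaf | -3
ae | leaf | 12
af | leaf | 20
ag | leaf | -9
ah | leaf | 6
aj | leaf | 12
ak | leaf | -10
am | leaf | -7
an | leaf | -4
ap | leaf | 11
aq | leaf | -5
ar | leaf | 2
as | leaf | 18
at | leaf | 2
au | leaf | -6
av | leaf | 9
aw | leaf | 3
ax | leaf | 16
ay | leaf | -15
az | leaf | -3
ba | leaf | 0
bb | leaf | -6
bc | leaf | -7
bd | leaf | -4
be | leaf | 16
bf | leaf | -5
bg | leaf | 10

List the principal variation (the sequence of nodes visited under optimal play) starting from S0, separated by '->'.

f (Zane): max(7, 17, -8) = 17
g (Zane): max(5, -16) = 5
h (Zane): max(3, -5, 2, -3) = 3
j (Zane): max(12, 20) = 20
a (Uma): min(17, 5, 3, 20) = 3
k (Zane): max(-9, 6, 12) = 12
m (Zane): max(-10, -7) = -7
b (Uma): min(12, -7) = -7
n (Zane): max(-4, 11, -5) = 11
p (Zane): max(2, 18) = 18
c (Uma): min(11, 18) = 11
Left (Zane): max(3, -7, 11) = 11
q (Zane): max(2, -6, 9) = 9
r (Zane): max(3, 16) = 16
s (Zane): max(-15, -3) = -3
d (Uma): min(9, 16, -3) = -3
t (Zane): max(0, -6, -7) = 0
u (Zane): max(-4, 16, -5, 10) = 16
e (Uma): min(0, 16) = 0
Mid (Zane): max(-3, 0) = 0
S0 (Uma): min(11, 0) = 0
At S0, Uma picks Mid (lowest: 0).
At Mid, Zane picks e (highest: 0).
At e, Uma picks t (lowest: 0).
At t, Zane picks ba (highest: 0).
Terminal value 0.

S0 -> Mid -> e -> t -> ba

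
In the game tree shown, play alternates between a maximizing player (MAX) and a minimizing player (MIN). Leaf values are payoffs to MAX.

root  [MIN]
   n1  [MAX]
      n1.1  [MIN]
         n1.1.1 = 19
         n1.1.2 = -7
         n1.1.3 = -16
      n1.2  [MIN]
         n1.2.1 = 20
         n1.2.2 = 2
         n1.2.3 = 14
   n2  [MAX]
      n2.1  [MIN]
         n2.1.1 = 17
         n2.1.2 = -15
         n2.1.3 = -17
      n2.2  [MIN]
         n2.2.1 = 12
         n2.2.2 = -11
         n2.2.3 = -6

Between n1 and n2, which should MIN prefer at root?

n2

n1.1 (MIN): min(19, -7, -16) = -16
n1.2 (MIN): min(20, 2, 14) = 2
n1 (MAX): max(-16, 2) = 2
n2.1 (MIN): min(17, -15, -17) = -17
n2.2 (MIN): min(12, -11, -6) = -11
n2 (MAX): max(-17, -11) = -11
MIN prefers the lower value; n1=2, n2=-11. n2 is better since -11 < 2.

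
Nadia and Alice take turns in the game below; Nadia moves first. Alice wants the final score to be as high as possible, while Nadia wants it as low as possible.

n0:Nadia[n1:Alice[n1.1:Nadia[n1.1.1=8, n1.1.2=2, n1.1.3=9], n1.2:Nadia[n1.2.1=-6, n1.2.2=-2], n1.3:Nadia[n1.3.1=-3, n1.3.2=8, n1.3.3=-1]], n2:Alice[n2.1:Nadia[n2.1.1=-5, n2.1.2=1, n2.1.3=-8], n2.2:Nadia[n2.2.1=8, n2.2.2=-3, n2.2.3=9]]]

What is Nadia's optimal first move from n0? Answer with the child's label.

n2

n1.1 (Nadia): min(8, 2, 9) = 2
n1.2 (Nadia): min(-6, -2) = -6
n1.3 (Nadia): min(-3, 8, -1) = -3
n1 (Alice): max(2, -6, -3) = 2
n2.1 (Nadia): min(-5, 1, -8) = -8
n2.2 (Nadia): min(8, -3, 9) = -3
n2 (Alice): max(-8, -3) = -3
n0 (Nadia): min(2, -3) = -3
Nadia at n0 wants the lowest of {n1=2, n2=-3}, so chooses n2.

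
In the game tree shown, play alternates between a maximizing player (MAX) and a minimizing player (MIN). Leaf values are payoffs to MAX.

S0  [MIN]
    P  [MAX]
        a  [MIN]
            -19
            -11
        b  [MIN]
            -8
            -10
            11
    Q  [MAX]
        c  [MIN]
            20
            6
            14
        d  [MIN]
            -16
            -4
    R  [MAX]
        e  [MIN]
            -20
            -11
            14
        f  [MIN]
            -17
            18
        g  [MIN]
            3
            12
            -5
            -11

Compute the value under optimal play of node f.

f (MIN): min(-17, 18) = -17

-17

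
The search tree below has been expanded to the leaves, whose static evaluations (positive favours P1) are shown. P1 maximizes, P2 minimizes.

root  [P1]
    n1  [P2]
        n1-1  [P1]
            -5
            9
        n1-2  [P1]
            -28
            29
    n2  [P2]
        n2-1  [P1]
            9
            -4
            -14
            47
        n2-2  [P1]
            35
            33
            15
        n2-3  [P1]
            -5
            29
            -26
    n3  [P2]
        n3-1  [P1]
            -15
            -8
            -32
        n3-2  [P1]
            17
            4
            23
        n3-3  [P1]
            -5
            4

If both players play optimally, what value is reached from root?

29

n1-1 (P1): max(-5, 9) = 9
n1-2 (P1): max(-28, 29) = 29
n1 (P2): min(9, 29) = 9
n2-1 (P1): max(9, -4, -14, 47) = 47
n2-2 (P1): max(35, 33, 15) = 35
n2-3 (P1): max(-5, 29, -26) = 29
n2 (P2): min(47, 35, 29) = 29
n3-1 (P1): max(-15, -8, -32) = -8
n3-2 (P1): max(17, 4, 23) = 23
n3-3 (P1): max(-5, 4) = 4
n3 (P2): min(-8, 23, 4) = -8
root (P1): max(9, 29, -8) = 29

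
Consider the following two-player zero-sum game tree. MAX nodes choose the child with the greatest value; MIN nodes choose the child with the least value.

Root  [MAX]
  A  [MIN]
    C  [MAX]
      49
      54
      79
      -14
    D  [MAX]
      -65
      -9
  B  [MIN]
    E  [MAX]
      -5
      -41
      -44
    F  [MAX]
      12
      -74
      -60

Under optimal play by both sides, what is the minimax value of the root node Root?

C (MAX): max(49, 54, 79, -14) = 79
D (MAX): max(-65, -9) = -9
A (MIN): min(79, -9) = -9
E (MAX): max(-5, -41, -44) = -5
F (MAX): max(12, -74, -60) = 12
B (MIN): min(-5, 12) = -5
Root (MAX): max(-9, -5) = -5

-5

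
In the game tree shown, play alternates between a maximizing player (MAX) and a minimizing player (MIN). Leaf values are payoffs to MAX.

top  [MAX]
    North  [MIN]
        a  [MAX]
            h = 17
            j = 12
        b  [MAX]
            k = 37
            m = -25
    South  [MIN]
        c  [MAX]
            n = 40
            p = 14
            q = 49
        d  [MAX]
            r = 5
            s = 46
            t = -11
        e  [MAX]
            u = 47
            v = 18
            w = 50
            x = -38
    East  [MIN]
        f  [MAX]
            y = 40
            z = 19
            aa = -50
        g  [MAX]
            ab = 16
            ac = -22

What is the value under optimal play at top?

a (MAX): max(17, 12) = 17
b (MAX): max(37, -25) = 37
North (MIN): min(17, 37) = 17
c (MAX): max(40, 14, 49) = 49
d (MAX): max(5, 46, -11) = 46
e (MAX): max(47, 18, 50, -38) = 50
South (MIN): min(49, 46, 50) = 46
f (MAX): max(40, 19, -50) = 40
g (MAX): max(16, -22) = 16
East (MIN): min(40, 16) = 16
top (MAX): max(17, 46, 16) = 46

46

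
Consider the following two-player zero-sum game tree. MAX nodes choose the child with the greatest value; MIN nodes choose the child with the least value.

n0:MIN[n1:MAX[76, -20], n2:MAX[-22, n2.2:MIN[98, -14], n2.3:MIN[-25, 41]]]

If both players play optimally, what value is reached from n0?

n1 (MAX): max(76, -20) = 76
n2.2 (MIN): min(98, -14) = -14
n2.3 (MIN): min(-25, 41) = -25
n2 (MAX): max(-22, -14, -25) = -14
n0 (MIN): min(76, -14) = -14

-14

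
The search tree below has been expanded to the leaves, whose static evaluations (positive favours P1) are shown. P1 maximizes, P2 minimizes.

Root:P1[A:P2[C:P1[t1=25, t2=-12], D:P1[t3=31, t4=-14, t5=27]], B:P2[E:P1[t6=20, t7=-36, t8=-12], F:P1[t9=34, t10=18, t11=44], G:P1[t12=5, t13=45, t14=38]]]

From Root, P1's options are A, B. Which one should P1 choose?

C (P1): max(25, -12) = 25
D (P1): max(31, -14, 27) = 31
A (P2): min(25, 31) = 25
E (P1): max(20, -36, -12) = 20
F (P1): max(34, 18, 44) = 44
G (P1): max(5, 45, 38) = 45
B (P2): min(20, 44, 45) = 20
Root (P1): max(25, 20) = 25
P1 at Root wants the highest of {A=25, B=20}, so chooses A.

A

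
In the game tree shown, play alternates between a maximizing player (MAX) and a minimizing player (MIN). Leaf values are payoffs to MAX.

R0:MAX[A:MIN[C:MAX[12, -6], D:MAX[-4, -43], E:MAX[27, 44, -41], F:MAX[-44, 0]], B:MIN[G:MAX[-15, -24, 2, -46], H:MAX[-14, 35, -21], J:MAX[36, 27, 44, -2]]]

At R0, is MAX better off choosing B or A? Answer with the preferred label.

G (MAX): max(-15, -24, 2, -46) = 2
H (MAX): max(-14, 35, -21) = 35
J (MAX): max(36, 27, 44, -2) = 44
B (MIN): min(2, 35, 44) = 2
C (MAX): max(12, -6) = 12
D (MAX): max(-4, -43) = -4
E (MAX): max(27, 44, -41) = 44
F (MAX): max(-44, 0) = 0
A (MIN): min(12, -4, 44, 0) = -4
MAX prefers the higher value; B=2, A=-4. B is better since 2 > -4.

B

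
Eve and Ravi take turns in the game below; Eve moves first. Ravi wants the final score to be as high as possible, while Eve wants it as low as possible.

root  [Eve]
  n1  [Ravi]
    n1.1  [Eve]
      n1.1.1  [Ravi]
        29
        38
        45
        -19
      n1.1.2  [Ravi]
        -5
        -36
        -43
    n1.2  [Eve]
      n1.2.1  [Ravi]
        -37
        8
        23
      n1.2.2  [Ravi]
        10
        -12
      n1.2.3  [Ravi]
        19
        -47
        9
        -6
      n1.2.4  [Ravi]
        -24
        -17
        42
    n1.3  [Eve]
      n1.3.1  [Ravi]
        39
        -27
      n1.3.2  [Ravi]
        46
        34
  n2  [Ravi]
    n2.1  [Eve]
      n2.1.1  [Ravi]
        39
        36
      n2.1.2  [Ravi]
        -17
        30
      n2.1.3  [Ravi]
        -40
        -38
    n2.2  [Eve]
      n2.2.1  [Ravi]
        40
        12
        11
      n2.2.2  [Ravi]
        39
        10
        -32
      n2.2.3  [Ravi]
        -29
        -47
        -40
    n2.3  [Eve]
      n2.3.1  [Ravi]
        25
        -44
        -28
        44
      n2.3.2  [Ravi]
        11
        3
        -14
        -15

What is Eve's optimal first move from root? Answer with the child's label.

n2

n1.1.1 (Ravi): max(29, 38, 45, -19) = 45
n1.1.2 (Ravi): max(-5, -36, -43) = -5
n1.1 (Eve): min(45, -5) = -5
n1.2.1 (Ravi): max(-37, 8, 23) = 23
n1.2.2 (Ravi): max(10, -12) = 10
n1.2.3 (Ravi): max(19, -47, 9, -6) = 19
n1.2.4 (Ravi): max(-24, -17, 42) = 42
n1.2 (Eve): min(23, 10, 19, 42) = 10
n1.3.1 (Ravi): max(39, -27) = 39
n1.3.2 (Ravi): max(46, 34) = 46
n1.3 (Eve): min(39, 46) = 39
n1 (Ravi): max(-5, 10, 39) = 39
n2.1.1 (Ravi): max(39, 36) = 39
n2.1.2 (Ravi): max(-17, 30) = 30
n2.1.3 (Ravi): max(-40, -38) = -38
n2.1 (Eve): min(39, 30, -38) = -38
n2.2.1 (Ravi): max(40, 12, 11) = 40
n2.2.2 (Ravi): max(39, 10, -32) = 39
n2.2.3 (Ravi): max(-29, -47, -40) = -29
n2.2 (Eve): min(40, 39, -29) = -29
n2.3.1 (Ravi): max(25, -44, -28, 44) = 44
n2.3.2 (Ravi): max(11, 3, -14, -15) = 11
n2.3 (Eve): min(44, 11) = 11
n2 (Ravi): max(-38, -29, 11) = 11
root (Eve): min(39, 11) = 11
Eve at root wants the lowest of {n1=39, n2=11}, so chooses n2.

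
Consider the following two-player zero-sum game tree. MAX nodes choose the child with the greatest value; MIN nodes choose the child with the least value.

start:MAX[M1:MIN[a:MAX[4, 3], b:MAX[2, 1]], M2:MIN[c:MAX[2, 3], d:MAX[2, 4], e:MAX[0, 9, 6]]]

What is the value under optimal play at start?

3

a (MAX): max(4, 3) = 4
b (MAX): max(2, 1) = 2
M1 (MIN): min(4, 2) = 2
c (MAX): max(2, 3) = 3
d (MAX): max(2, 4) = 4
e (MAX): max(0, 9, 6) = 9
M2 (MIN): min(3, 4, 9) = 3
start (MAX): max(2, 3) = 3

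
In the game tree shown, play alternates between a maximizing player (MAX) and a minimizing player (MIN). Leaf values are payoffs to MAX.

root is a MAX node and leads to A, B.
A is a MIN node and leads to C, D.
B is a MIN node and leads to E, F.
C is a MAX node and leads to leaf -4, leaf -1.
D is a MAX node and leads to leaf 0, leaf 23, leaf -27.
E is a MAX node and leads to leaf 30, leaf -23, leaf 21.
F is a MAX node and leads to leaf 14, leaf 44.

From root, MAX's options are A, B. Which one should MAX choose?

C (MAX): max(-4, -1) = -1
D (MAX): max(0, 23, -27) = 23
A (MIN): min(-1, 23) = -1
E (MAX): max(30, -23, 21) = 30
F (MAX): max(14, 44) = 44
B (MIN): min(30, 44) = 30
root (MAX): max(-1, 30) = 30
MAX at root wants the highest of {A=-1, B=30}, so chooses B.

B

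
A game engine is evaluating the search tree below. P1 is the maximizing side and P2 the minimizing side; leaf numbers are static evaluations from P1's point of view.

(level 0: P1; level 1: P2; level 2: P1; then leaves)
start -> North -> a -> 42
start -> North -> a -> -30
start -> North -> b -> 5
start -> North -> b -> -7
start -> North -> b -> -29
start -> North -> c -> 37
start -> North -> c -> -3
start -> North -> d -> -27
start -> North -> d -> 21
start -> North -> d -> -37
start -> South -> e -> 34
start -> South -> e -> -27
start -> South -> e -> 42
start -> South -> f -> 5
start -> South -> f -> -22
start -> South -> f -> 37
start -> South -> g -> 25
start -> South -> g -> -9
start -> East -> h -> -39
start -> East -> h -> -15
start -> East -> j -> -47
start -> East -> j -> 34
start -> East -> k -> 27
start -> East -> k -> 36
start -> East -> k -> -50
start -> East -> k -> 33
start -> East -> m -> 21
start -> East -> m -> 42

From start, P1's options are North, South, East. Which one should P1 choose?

South

a (P1): max(42, -30) = 42
b (P1): max(5, -7, -29) = 5
c (P1): max(37, -3) = 37
d (P1): max(-27, 21, -37) = 21
North (P2): min(42, 5, 37, 21) = 5
e (P1): max(34, -27, 42) = 42
f (P1): max(5, -22, 37) = 37
g (P1): max(25, -9) = 25
South (P2): min(42, 37, 25) = 25
h (P1): max(-39, -15) = -15
j (P1): max(-47, 34) = 34
k (P1): max(27, 36, -50, 33) = 36
m (P1): max(21, 42) = 42
East (P2): min(-15, 34, 36, 42) = -15
start (P1): max(5, 25, -15) = 25
P1 at start wants the highest of {North=5, South=25, East=-15}, so chooses South.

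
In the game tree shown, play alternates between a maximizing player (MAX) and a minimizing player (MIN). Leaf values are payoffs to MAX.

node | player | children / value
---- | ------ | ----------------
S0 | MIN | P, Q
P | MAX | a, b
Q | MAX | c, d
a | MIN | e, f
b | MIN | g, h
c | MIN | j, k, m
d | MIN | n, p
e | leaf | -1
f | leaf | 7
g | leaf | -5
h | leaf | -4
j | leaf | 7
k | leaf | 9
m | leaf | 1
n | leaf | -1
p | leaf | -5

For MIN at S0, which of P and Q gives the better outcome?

a (MIN): min(-1, 7) = -1
b (MIN): min(-5, -4) = -5
P (MAX): max(-1, -5) = -1
c (MIN): min(7, 9, 1) = 1
d (MIN): min(-1, -5) = -5
Q (MAX): max(1, -5) = 1
MIN prefers the lower value; P=-1, Q=1. P is better since -1 < 1.

P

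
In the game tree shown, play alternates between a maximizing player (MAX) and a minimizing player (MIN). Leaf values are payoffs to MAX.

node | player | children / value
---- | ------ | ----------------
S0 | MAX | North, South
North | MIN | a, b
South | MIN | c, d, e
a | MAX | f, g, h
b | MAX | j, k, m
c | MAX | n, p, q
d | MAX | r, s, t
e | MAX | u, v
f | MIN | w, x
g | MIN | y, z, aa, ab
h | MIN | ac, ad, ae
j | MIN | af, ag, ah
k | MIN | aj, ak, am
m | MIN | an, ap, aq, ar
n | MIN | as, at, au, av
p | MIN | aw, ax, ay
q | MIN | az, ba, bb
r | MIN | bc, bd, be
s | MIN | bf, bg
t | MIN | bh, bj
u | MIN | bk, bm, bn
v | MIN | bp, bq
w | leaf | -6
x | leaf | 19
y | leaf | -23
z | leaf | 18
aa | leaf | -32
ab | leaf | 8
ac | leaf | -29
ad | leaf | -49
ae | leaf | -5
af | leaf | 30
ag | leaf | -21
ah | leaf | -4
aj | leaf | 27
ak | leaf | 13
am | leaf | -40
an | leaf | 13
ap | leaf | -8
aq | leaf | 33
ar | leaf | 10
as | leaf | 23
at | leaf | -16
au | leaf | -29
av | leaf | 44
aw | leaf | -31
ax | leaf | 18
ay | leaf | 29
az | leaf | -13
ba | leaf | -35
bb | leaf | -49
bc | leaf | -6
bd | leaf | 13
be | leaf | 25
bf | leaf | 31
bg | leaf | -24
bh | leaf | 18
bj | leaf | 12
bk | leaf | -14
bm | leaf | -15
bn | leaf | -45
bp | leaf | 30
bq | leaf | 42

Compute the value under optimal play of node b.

-8

j (MIN): min(30, -21, -4) = -21
k (MIN): min(27, 13, -40) = -40
m (MIN): min(13, -8, 33, 10) = -8
b (MAX): max(-21, -40, -8) = -8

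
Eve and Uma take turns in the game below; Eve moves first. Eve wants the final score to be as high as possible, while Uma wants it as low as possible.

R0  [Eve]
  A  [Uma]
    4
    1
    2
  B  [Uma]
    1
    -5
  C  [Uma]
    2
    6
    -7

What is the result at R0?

1

A (Uma): min(4, 1, 2) = 1
B (Uma): min(1, -5) = -5
C (Uma): min(2, 6, -7) = -7
R0 (Eve): max(1, -5, -7) = 1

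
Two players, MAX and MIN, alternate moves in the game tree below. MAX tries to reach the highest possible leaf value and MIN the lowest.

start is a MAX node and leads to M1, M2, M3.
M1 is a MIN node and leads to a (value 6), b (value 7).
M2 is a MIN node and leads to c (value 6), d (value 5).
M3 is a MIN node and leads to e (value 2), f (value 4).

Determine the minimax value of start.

M1 (MIN): min(6, 7) = 6
M2 (MIN): min(6, 5) = 5
M3 (MIN): min(2, 4) = 2
start (MAX): max(6, 5, 2) = 6

6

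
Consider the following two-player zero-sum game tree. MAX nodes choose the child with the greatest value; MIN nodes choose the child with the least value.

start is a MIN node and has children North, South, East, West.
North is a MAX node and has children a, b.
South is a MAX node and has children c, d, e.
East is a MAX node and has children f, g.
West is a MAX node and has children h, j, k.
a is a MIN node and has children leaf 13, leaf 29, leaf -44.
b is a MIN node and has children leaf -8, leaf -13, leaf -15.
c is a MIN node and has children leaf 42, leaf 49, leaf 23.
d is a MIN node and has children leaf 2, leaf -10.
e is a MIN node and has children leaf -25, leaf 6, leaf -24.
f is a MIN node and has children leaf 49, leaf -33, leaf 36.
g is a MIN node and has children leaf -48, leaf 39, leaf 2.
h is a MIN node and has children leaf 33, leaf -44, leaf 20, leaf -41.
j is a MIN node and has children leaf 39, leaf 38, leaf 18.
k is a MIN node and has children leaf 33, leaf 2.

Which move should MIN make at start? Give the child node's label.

a (MIN): min(13, 29, -44) = -44
b (MIN): min(-8, -13, -15) = -15
North (MAX): max(-44, -15) = -15
c (MIN): min(42, 49, 23) = 23
d (MIN): min(2, -10) = -10
e (MIN): min(-25, 6, -24) = -25
South (MAX): max(23, -10, -25) = 23
f (MIN): min(49, -33, 36) = -33
g (MIN): min(-48, 39, 2) = -48
East (MAX): max(-33, -48) = -33
h (MIN): min(33, -44, 20, -41) = -44
j (MIN): min(39, 38, 18) = 18
k (MIN): min(33, 2) = 2
West (MAX): max(-44, 18, 2) = 18
start (MIN): min(-15, 23, -33, 18) = -33
MIN at start wants the lowest of {North=-15, South=23, East=-33, West=18}, so chooses East.

East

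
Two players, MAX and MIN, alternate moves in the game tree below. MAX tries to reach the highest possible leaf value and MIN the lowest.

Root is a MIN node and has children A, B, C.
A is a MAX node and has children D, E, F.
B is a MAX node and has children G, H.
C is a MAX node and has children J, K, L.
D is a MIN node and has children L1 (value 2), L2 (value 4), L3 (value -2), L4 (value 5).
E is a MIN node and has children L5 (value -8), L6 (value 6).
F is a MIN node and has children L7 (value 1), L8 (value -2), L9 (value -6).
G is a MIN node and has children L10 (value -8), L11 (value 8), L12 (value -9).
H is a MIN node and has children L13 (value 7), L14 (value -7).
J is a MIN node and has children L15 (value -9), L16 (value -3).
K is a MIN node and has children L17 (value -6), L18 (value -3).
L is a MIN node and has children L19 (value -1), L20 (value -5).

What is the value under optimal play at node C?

-5

J (MIN): min(-9, -3) = -9
K (MIN): min(-6, -3) = -6
L (MIN): min(-1, -5) = -5
C (MAX): max(-9, -6, -5) = -5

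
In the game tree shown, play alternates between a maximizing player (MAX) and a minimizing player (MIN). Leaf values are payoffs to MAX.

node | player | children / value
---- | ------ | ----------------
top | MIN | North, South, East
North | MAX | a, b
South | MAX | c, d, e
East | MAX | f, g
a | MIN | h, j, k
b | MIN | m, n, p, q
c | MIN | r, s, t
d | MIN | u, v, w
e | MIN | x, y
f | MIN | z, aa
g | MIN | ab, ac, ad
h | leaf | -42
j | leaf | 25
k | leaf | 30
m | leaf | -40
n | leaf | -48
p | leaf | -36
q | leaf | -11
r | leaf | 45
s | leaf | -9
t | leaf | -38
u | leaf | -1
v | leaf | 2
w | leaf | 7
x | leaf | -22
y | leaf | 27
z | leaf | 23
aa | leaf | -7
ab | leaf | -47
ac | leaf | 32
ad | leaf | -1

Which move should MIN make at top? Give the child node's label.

a (MIN): min(-42, 25, 30) = -42
b (MIN): min(-40, -48, -36, -11) = -48
North (MAX): max(-42, -48) = -42
c (MIN): min(45, -9, -38) = -38
d (MIN): min(-1, 2, 7) = -1
e (MIN): min(-22, 27) = -22
South (MAX): max(-38, -1, -22) = -1
f (MIN): min(23, -7) = -7
g (MIN): min(-47, 32, -1) = -47
East (MAX): max(-7, -47) = -7
top (MIN): min(-42, -1, -7) = -42
MIN at top wants the lowest of {North=-42, South=-1, East=-7}, so chooses North.

North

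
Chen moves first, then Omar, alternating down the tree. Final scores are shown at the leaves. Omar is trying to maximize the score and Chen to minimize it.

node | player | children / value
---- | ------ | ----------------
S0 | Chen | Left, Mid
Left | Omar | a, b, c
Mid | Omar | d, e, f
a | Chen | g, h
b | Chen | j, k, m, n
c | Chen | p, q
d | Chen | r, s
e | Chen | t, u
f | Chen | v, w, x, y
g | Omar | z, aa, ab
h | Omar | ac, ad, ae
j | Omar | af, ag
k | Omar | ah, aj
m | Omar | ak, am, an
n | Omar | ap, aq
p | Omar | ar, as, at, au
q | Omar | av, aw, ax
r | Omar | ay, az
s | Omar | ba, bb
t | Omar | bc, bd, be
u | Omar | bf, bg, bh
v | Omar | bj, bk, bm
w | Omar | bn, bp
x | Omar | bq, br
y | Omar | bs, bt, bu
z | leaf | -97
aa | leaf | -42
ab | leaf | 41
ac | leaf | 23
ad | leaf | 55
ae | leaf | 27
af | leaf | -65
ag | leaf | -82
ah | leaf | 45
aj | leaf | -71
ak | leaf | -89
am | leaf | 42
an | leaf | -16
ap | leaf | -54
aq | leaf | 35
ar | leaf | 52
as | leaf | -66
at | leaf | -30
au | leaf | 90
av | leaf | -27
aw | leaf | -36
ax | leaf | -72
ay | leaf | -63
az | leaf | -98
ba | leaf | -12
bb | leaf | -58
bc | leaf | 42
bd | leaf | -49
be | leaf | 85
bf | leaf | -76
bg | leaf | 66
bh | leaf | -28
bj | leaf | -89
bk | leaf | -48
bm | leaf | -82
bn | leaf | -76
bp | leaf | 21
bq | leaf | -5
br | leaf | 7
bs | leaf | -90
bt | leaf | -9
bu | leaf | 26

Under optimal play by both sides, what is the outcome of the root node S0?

g (Omar): max(-97, -42, 41) = 41
h (Omar): max(23, 55, 27) = 55
a (Chen): min(41, 55) = 41
j (Omar): max(-65, -82) = -65
k (Omar): max(45, -71) = 45
m (Omar): max(-89, 42, -16) = 42
n (Omar): max(-54, 35) = 35
b (Chen): min(-65, 45, 42, 35) = -65
p (Omar): max(52, -66, -30, 90) = 90
q (Omar): max(-27, -36, -72) = -27
c (Chen): min(90, -27) = -27
Left (Omar): max(41, -65, -27) = 41
r (Omar): max(-63, -98) = -63
s (Omar): max(-12, -58) = -12
d (Chen): min(-63, -12) = -63
t (Omar): max(42, -49, 85) = 85
u (Omar): max(-76, 66, -28) = 66
e (Chen): min(85, 66) = 66
v (Omar): max(-89, -48, -82) = -48
w (Omar): max(-76, 21) = 21
x (Omar): max(-5, 7) = 7
y (Omar): max(-90, -9, 26) = 26
f (Chen): min(-48, 21, 7, 26) = -48
Mid (Omar): max(-63, 66, -48) = 66
S0 (Chen): min(41, 66) = 41

41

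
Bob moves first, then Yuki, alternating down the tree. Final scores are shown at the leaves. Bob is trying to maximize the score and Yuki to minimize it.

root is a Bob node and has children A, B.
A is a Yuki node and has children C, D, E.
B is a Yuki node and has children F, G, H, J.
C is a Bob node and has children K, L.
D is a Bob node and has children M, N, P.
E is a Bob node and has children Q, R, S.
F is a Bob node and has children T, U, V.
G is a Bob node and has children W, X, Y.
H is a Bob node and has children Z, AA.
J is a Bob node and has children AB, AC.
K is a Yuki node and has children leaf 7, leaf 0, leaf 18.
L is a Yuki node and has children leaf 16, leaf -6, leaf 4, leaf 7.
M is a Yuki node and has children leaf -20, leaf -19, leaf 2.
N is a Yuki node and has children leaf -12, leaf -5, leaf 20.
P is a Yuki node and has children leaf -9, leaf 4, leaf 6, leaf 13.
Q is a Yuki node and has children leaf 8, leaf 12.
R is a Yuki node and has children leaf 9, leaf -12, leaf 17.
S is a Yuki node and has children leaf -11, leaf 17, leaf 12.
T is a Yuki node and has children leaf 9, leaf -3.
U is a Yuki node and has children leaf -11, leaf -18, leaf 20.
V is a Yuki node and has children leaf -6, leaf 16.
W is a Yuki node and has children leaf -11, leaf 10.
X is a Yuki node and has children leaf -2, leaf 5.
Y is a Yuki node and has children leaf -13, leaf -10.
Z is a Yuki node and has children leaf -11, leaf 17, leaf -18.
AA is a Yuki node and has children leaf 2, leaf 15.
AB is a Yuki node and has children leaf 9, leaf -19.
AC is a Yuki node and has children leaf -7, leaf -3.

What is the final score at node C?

K (Yuki): min(7, 0, 18) = 0
L (Yuki): min(16, -6, 4, 7) = -6
C (Bob): max(0, -6) = 0

0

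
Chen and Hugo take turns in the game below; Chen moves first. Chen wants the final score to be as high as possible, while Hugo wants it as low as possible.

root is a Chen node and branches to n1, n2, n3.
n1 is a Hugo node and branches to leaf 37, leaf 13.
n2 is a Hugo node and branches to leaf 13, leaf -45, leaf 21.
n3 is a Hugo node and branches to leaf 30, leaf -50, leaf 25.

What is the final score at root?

n1 (Hugo): min(37, 13) = 13
n2 (Hugo): min(13, -45, 21) = -45
n3 (Hugo): min(30, -50, 25) = -50
root (Chen): max(13, -45, -50) = 13

13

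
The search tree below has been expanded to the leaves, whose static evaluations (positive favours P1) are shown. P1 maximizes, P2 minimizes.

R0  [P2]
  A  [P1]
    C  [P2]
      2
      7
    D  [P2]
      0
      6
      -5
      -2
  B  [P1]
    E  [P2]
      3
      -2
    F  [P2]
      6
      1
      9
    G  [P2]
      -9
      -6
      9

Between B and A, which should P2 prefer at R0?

E (P2): min(3, -2) = -2
F (P2): min(6, 1, 9) = 1
G (P2): min(-9, -6, 9) = -9
B (P1): max(-2, 1, -9) = 1
C (P2): min(2, 7) = 2
D (P2): min(0, 6, -5, -2) = -5
A (P1): max(2, -5) = 2
P2 prefers the lower value; B=1, A=2. B is better since 1 < 2.

B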